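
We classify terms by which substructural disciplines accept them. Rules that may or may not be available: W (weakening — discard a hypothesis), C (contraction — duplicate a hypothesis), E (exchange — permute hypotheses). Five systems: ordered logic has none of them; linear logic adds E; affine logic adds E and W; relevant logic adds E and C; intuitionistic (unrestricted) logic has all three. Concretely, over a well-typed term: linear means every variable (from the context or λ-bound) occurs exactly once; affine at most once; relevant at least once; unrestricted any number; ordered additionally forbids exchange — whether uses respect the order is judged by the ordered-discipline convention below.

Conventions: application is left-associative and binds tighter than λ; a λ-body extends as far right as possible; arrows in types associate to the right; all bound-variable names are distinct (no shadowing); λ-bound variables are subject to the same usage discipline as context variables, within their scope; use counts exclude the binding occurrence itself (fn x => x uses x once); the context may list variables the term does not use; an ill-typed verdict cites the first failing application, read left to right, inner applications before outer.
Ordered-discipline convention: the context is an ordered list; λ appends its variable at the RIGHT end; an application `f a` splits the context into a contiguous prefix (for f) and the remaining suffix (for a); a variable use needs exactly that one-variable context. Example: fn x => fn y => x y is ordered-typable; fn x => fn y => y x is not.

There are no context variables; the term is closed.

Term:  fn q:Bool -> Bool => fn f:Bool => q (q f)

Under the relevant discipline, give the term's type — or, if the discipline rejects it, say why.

term : (Bool -> Bool) -> Bool -> Bool
counts: q (λ-bound): 2×, f (λ-bound): 1×
order of uses: q, q, f
typing: well-typed at (Bool -> Bool) -> Bool -> Bool
across the five disciplines: ordered ✗; linear ✗; affine ✗; relevant ✓; unrestricted ✓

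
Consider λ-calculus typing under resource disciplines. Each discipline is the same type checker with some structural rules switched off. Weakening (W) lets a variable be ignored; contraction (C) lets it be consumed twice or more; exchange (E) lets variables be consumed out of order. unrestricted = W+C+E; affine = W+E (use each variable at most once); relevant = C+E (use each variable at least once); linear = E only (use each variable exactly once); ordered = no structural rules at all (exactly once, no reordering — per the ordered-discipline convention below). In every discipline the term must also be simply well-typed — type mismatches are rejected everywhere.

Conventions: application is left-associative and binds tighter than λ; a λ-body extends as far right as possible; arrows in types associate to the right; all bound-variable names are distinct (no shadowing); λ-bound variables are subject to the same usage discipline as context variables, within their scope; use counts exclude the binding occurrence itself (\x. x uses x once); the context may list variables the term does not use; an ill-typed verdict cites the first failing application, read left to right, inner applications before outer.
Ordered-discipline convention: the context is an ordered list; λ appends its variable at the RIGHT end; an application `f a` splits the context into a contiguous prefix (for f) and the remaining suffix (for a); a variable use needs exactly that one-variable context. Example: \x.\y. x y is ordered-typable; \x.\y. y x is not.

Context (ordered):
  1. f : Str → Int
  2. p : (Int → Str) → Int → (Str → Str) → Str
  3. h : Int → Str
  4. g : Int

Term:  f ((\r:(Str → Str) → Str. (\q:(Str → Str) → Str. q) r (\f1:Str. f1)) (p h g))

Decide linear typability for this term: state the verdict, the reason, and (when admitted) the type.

yes — f, p, h, g, r, q, f1: one use apiece; term : Int
usage: f ×1, p ×1, h ×1, g ×1, r (bound) ×1, q (bound) ×1, f1 (bound) ×1
uses in reading order: f, q, r, f1, p, h, g
typing: ✓ — Int
summary: ordered ✓; linear ✓; affine ✓; relevant ✓; unrestricted ✓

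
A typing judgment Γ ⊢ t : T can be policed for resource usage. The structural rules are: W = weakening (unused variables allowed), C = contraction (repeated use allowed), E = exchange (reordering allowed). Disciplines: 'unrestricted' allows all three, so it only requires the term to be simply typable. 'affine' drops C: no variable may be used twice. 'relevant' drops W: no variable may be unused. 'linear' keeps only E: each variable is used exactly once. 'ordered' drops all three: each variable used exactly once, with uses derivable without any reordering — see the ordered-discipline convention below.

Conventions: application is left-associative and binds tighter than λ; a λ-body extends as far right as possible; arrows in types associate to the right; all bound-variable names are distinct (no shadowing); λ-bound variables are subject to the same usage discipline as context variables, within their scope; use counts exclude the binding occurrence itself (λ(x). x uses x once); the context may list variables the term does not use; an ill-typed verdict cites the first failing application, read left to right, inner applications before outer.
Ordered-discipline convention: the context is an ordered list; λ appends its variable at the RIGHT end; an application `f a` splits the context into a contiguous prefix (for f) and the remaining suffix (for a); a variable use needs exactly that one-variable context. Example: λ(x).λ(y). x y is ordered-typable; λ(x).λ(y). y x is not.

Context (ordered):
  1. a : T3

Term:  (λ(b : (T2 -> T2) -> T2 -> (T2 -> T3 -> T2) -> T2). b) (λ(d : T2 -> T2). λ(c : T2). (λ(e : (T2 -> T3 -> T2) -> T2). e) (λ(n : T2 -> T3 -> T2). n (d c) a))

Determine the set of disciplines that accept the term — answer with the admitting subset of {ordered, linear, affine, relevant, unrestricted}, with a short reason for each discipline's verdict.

admitted by: linear, affine, relevant, unrestricted
variable uses: a=1, b [bound]=1, d [bound]=1, c [bound]=1, e [bound]=1, n [bound]=1
left-to-right use order: b, e, n, d, c, a
typing: well-typed — term : (T2 -> T2) -> T2 -> (T2 -> T3 -> T2) -> T2
ordered: ✗ — no ordered split (uses run b, e, n, d, c, a)
linear: ✓ — exactly-once usage across a, b, d, c, e, n
affine: ✓ — none of a, b, d, c, e, n used more than once
relevant: ✓ — every one of a, b, d, c, e, n appears
unrestricted: ✓ — typability at (T2 -> T2) -> T2 -> (T2 -> T3 -> T2) -> T2 is all that's needed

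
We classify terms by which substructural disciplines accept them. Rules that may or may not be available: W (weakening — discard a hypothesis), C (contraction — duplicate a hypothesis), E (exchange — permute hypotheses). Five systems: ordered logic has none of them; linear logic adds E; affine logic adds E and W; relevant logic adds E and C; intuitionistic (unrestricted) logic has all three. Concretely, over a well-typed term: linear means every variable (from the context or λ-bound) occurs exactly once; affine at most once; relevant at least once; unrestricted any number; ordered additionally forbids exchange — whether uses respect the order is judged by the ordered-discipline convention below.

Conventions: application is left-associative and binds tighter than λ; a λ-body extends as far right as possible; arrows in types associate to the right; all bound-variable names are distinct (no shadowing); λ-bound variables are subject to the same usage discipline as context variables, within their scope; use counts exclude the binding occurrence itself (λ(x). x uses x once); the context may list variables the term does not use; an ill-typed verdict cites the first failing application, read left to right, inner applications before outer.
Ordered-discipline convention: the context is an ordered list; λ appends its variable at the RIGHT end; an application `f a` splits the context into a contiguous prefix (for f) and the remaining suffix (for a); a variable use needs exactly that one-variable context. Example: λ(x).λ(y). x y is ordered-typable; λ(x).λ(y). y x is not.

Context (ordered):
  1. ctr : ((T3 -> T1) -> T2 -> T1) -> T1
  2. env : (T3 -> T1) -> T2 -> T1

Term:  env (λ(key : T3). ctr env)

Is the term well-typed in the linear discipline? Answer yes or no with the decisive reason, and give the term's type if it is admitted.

no — uses contraction: env ×2; needs weakening: key unused
variable uses: ctr: 1×, env: 2×, key (λ-bound): 0×
order of uses: env, ctr, env
typing: ✓ — T2 -> T1
all disciplines: ordered ✗; linear ✗; affine ✗; relevant ✗; unrestricted ✓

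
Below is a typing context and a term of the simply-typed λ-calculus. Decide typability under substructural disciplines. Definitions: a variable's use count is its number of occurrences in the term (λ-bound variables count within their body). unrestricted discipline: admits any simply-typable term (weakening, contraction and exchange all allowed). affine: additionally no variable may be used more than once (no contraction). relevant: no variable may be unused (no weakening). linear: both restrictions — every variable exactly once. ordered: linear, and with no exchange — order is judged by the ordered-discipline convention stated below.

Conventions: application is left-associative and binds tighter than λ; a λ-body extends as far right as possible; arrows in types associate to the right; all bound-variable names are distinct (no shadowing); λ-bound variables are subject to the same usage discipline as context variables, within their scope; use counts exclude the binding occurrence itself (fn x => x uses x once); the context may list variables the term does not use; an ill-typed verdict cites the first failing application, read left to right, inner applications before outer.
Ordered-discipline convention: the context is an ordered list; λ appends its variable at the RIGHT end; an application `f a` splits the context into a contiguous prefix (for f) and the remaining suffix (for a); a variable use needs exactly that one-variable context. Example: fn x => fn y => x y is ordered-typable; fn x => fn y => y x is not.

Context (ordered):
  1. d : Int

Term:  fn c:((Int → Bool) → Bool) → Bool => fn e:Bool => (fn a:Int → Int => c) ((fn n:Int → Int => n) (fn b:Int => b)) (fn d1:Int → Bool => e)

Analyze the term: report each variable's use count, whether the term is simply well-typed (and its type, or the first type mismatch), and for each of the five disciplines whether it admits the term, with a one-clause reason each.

usage: d: 0×, c (λ-bound): 1×, e (λ-bound): 1×, a (λ-bound): 0×, n (λ-bound): 1×, b (λ-bound): 1×, d1 (λ-bound): 0×
use order (left to right): c, n, b, e
typing: the term checks, with type (((Int → Bool) → Bool) → Bool) → Bool → Bool
ordered: ✗, d, a, d1 left unused
linear: ✗, d, a, d1 left unused
affine: ✓, none of d, c, e, a, n, b, d1 used more than once
relevant: ✗, d, a, d1 left unused
unrestricted: ✓, typability at (((Int → Bool) → Bool) → Bool) → Bool → Bool is all that's needed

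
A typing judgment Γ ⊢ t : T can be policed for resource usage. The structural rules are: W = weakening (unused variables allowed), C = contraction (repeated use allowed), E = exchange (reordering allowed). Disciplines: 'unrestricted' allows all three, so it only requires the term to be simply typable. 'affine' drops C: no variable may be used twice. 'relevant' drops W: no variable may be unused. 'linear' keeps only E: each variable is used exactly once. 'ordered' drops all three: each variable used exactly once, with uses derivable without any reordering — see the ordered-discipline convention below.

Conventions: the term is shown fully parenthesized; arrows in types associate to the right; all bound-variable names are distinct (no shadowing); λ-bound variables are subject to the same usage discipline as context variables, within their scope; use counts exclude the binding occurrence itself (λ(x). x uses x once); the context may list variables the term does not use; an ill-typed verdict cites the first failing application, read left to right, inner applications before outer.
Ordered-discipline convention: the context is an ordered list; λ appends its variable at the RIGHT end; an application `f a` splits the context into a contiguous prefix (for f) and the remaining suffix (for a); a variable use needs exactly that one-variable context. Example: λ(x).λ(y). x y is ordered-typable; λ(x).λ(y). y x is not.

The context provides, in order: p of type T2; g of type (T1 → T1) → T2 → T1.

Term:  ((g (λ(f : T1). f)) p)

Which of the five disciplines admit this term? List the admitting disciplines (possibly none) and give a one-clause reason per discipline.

admitting disciplines: linear, affine, relevant, unrestricted
usage: p: 1; g: 1; f (λ-bound): 1
uses in reading order: g, f, p
typing: ✓ — T1
ordered: ✗, needs exchange: uses follow g, f, p
linear: ✓, single use per variable (p, g, f)
affine: ✓, p, g, f: no repeats, contraction unneeded
relevant: ✓, every one of p, g, f appears
unrestricted: ✓, simply typable at T1; W, C, E all held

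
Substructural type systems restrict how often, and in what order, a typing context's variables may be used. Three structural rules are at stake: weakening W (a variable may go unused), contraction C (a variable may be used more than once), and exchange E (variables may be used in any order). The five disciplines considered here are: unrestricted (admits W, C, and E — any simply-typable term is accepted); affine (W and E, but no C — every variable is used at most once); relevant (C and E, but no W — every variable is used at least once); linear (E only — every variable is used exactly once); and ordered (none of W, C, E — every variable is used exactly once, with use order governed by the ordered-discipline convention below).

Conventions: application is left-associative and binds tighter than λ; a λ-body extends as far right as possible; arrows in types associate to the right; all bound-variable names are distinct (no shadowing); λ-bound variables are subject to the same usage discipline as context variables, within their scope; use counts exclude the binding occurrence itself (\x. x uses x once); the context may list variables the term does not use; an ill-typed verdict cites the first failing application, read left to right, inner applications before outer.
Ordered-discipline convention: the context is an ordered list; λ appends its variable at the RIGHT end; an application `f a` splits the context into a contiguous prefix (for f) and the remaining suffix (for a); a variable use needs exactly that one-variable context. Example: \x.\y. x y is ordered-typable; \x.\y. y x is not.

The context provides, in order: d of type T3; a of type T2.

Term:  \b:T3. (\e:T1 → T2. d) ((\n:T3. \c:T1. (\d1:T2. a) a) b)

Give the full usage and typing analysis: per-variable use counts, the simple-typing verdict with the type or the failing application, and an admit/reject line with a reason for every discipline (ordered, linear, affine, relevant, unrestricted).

use counts: d ×1, a ×2, b (bound) ×1, e (bound) ×0, n (bound) ×0, c (bound) ×0, d1 (bound) ×0
use order (left to right): d, a, a, b
typing: well-typed — term : T3 → T3
ordered: ✗, a ×2 used more than once (contraction); e, n, c, d1 never used (weakening)
linear: ✗, a ×2 used more than once (contraction); e, n, c, d1 never used (weakening)
affine: ✗, a ×2 used more than once (contraction)
relevant: ✗, e, n, c, d1 never used (weakening)
unrestricted: ✓, type-checks (T3 → T3) and nothing is barred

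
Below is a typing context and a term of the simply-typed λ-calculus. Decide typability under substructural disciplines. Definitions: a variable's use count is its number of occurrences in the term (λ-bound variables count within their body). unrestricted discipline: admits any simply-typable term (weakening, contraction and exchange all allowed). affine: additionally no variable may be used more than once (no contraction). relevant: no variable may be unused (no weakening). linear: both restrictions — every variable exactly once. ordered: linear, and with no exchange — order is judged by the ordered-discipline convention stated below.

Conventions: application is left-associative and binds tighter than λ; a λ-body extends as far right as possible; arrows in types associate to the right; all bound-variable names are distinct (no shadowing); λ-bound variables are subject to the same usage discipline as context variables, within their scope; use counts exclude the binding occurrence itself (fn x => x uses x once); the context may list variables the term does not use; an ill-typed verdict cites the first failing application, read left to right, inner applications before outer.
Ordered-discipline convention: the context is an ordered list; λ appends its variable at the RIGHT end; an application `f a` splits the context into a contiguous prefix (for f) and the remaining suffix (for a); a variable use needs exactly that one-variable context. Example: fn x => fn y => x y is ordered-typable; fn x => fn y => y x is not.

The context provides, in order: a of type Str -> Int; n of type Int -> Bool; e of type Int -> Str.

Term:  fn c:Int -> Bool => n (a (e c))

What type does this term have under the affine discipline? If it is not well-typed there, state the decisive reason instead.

not well-typed under affine — the type mismatch rejects it
usage: a: 1×, n: 1×, e: 1×, c (λ-bound): 1×
left-to-right use order: n, a, e, c
typing: ill-typed: an argument Int -> Bool mismatches the expected Int
summary: ordered ✗; linear ✗; affine ✗; relevant ✗; unrestricted ✗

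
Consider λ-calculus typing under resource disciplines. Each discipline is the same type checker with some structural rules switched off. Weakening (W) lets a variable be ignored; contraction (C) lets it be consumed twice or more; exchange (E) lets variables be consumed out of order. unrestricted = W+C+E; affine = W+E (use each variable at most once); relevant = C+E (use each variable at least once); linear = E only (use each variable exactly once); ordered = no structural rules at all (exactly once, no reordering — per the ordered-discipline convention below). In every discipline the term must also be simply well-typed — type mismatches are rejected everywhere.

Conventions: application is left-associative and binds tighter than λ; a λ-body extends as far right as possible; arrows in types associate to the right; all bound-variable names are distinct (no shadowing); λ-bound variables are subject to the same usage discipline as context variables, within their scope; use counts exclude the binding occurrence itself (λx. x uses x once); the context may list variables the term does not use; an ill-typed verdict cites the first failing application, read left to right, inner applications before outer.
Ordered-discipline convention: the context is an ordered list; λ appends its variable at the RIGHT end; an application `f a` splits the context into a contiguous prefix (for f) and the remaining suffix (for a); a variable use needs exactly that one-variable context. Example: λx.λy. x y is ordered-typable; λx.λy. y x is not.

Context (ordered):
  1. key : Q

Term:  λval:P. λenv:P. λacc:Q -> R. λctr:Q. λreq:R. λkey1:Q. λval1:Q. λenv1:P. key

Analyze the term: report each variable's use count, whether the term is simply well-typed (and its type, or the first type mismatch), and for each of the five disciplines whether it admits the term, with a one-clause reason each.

usage: key ×1, val [bound] ×0, env [bound] ×0, acc [bound] ×0, ctr [bound] ×0, req [bound] ×0, key1 [bound] ×0, val1 [bound] ×0, env1 [bound] ×0
uses in reading order: key
typing: well-typed at P -> P -> (Q -> R) -> Q -> R -> Q -> Q -> P -> Q
ordered: ✗, unused: val, env, acc, ctr, req, key1, val1, env1 — weakening required
linear: ✗, unused: val, env, acc, ctr, req, key1, val1, env1 — weakening required
affine: ✓, key, val, env, acc, ctr, req, key1, val1, env1: no repeats, contraction unneeded
relevant: ✗, unused: val, env, acc, ctr, req, key1, val1, env1 — weakening required
unrestricted: ✓, type-checks (P -> P -> (Q -> R) -> Q -> R -> Q -> Q -> P -> Q) and nothing is barred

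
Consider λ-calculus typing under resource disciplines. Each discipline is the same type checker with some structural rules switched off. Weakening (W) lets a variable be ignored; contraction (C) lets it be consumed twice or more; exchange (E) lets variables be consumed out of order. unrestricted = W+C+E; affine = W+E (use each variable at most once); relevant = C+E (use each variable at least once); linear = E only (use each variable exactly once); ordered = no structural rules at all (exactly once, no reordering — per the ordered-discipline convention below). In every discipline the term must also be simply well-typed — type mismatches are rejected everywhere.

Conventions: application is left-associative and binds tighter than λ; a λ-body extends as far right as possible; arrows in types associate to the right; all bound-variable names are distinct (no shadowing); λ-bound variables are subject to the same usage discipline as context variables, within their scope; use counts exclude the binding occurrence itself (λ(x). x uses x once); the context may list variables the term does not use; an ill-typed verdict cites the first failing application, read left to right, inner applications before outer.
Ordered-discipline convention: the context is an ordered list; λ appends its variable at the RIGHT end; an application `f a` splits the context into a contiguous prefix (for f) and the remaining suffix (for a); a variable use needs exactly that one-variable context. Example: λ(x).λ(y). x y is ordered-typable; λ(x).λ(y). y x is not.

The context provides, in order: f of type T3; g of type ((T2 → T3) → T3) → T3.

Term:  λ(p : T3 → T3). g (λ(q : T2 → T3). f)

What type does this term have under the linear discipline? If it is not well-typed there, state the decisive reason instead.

not well-typed under linear — p, q left unused
usage: f: 1×, g: 1×, p (bound): 0×, q (bound): 0×
use order (left to right): g, f
typing: the term checks, with type (T3 → T3) → T3
all disciplines: ordered ✗ · linear ✗ · affine ✓ · relevant ✗ · unrestricted ✓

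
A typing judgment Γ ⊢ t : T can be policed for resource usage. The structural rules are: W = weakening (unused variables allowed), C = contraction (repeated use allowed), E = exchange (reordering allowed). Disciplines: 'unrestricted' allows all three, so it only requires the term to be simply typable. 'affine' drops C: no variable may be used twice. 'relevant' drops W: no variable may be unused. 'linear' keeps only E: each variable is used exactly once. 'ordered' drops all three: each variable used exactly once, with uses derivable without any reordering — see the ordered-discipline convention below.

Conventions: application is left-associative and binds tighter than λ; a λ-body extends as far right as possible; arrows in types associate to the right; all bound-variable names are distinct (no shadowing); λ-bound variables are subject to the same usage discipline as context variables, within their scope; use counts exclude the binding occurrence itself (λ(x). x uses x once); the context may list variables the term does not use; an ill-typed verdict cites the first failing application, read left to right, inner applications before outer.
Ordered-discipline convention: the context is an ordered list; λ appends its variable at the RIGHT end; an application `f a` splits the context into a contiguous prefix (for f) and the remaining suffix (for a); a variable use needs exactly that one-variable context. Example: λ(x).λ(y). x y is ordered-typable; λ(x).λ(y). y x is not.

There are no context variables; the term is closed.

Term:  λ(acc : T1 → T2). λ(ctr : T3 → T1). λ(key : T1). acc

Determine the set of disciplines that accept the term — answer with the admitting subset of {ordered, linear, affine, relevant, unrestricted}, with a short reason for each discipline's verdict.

accepted by: affine, unrestricted
counts: acc (bound): 1×, ctr (bound): 0×, key (bound): 0×
left-to-right use order: acc
typing: well-typed — term : (T1 → T2) → (T3 → T1) → T1 → T1 → T2
ordered: ✗ — unused: ctr, key — weakening required
linear: ✗ — unused: ctr, key — weakening required
affine: ✓ — no duplicate uses among acc, ctr, key
relevant: ✗ — unused: ctr, key — weakening required
unrestricted: ✓ — type-checks ((T1 → T2) → (T3 → T1) → T1 → T1 → T2) and nothing is barred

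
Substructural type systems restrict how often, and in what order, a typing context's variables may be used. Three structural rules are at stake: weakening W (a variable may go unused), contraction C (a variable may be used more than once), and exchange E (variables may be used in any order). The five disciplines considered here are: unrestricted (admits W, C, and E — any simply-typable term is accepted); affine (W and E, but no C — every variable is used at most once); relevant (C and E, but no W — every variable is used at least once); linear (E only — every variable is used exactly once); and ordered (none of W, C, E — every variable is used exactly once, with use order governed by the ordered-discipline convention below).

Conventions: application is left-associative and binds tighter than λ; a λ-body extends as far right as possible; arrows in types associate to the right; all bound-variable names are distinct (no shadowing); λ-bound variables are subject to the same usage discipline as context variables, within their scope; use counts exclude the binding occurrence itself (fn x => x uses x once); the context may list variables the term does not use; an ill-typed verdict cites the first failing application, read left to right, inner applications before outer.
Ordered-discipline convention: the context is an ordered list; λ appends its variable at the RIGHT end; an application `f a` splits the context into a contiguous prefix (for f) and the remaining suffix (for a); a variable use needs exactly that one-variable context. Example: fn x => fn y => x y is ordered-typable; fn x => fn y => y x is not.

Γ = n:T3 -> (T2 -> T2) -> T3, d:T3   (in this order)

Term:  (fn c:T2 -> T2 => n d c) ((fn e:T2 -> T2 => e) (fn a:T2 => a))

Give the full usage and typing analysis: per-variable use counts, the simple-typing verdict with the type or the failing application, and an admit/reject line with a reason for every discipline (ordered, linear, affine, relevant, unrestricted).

use counts: n: 1×; d: 1×; c [bound]: 1×; e [bound]: 1×; a [bound]: 1×
order of uses: n, d, c, e, a
typing: well-typed at T3
ordered ✓ (n, d, c, e, a once each; derivable with no W/C/E)
linear ✓ (single use per variable (n, d, c, e, a))
affine ✓ (no duplicate uses among n, d, c, e, a)
relevant ✓ (none of n, d, c, e, a goes unused)
unrestricted ✓ (well-typed at T3; no restrictions here)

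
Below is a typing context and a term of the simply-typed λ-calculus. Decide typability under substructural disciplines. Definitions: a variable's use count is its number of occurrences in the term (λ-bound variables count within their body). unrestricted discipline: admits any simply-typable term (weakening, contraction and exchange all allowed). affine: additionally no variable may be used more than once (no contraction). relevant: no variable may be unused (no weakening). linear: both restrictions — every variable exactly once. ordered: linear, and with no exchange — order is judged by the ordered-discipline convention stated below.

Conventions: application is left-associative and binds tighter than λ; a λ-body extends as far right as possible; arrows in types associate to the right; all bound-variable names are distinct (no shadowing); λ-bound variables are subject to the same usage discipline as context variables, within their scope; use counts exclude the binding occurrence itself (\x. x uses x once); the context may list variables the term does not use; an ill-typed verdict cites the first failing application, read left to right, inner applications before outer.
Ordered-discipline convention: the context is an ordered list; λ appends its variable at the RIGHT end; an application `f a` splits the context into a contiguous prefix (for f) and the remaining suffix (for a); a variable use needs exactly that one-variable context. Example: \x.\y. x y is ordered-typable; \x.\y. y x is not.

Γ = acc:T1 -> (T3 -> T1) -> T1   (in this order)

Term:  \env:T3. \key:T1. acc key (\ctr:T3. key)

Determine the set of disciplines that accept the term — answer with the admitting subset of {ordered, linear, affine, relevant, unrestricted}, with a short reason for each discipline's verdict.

admitted by: unrestricted
variable uses: acc ×1, env (λ-bound) ×0, key (λ-bound) ×2, ctr (λ-bound) ×0
uses in reading order: acc, key, key
typing: well-typed at T3 -> T1 -> T1
ordered ✗ (needs contraction — key ×2; needs weakening: env, ctr unused)
linear ✗ (needs contraction — key ×2; needs weakening: env, ctr unused)
affine ✗ (needs contraction — key ×2)
relevant ✗ (needs weakening: env, ctr unused)
unrestricted ✓ (typability at T3 -> T1 -> T1 is all that's needed)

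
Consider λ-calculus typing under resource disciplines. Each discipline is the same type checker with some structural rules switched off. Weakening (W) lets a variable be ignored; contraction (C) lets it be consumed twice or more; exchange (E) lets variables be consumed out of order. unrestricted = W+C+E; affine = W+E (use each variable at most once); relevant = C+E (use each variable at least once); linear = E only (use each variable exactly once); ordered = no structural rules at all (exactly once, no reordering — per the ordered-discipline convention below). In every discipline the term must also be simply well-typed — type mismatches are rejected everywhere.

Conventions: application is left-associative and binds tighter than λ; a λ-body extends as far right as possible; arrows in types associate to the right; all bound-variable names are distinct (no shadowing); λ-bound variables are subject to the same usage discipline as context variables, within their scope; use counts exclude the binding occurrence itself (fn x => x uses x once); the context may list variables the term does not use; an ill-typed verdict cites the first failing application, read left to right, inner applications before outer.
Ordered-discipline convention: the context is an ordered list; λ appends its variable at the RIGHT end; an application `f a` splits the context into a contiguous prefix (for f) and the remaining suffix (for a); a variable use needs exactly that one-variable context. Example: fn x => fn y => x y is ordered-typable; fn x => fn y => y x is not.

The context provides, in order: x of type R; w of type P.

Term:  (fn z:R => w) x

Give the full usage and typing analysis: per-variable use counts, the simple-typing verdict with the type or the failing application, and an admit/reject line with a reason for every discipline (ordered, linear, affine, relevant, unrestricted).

usage: x: 1; w: 1; z (bound): 0
uses in reading order: w, x
typing: well-typed at P
ordered: ✗ — z never used (weakening)
linear: ✗ — z never used (weakening)
affine: ✓ — at most one use each (x, w, z)
relevant: ✗ — z never used (weakening)
unrestricted: ✓ — typability at P is all that's needed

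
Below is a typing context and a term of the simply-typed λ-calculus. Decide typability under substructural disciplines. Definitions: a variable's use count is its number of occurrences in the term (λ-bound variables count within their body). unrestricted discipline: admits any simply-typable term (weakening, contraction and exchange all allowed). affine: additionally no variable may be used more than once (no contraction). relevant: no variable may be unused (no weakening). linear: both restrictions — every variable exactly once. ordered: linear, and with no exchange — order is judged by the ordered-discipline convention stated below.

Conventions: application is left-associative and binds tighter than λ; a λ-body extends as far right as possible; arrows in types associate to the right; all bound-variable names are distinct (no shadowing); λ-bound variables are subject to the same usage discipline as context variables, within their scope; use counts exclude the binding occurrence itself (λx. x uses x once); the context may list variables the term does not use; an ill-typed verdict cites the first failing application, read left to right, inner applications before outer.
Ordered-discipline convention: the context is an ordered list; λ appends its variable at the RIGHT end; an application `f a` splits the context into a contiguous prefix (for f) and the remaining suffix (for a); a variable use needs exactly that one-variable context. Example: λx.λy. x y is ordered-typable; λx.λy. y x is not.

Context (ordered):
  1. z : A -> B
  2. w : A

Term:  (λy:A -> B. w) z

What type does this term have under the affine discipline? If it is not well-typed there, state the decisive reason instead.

term : A
use counts: z: 1×, w: 1×, y (λ-bound): 0×
uses in reading order: w, z
typing: well-typed at A
per-discipline verdicts: ordered ✗, linear ✗, affine ✓, relevant ✗, unrestricted ✓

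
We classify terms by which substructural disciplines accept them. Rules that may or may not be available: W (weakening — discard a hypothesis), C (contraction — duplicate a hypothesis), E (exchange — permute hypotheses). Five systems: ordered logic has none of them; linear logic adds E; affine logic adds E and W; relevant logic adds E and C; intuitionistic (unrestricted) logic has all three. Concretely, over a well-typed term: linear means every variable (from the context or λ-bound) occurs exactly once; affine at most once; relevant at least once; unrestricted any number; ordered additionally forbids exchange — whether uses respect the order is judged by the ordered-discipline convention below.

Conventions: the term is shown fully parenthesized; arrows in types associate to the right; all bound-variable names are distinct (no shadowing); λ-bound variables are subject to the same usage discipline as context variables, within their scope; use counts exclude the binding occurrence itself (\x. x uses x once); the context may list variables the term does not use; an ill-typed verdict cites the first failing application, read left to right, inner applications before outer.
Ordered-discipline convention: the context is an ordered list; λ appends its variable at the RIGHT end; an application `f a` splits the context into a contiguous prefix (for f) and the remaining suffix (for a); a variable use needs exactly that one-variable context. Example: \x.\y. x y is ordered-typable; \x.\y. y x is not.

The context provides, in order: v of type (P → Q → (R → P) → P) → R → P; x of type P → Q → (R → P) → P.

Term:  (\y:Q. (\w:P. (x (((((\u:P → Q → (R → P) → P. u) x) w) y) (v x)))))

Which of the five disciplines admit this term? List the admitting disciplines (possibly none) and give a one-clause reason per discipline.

accepted by: relevant, unrestricted
use counts: v: 1, x: 3, y (bound): 1, w (bound): 1, u (bound): 1
left-to-right use order: x, u, x, w, y, v, x
typing: ✓ — Q → P → Q → (R → P) → P
ordered: ✗ — repeated use of x ×3
linear: ✗ — repeated use of x ×3
affine: ✗ — repeated use of x ×3
relevant: ✓ — none of v, x, y, w, u goes unused
unrestricted: ✓ — type-checks (Q → P → Q → (R → P) → P) and nothing is barred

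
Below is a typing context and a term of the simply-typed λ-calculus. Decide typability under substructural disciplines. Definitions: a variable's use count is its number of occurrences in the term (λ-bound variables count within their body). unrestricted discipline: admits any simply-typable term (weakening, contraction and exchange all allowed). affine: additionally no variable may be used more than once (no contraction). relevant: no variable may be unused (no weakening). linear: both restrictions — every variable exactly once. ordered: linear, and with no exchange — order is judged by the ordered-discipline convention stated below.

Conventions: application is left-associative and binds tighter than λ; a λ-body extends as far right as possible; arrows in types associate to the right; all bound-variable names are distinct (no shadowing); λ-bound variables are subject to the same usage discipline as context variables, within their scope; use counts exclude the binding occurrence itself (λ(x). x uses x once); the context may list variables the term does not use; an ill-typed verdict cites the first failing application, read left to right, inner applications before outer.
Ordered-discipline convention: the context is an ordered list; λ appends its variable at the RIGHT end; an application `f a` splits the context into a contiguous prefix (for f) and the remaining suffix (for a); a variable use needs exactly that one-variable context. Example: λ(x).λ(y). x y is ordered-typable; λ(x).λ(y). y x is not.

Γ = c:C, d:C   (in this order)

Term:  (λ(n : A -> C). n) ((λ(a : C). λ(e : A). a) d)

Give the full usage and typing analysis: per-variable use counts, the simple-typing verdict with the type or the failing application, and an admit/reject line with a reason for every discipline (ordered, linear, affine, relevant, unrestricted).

variable uses: c ×0, d ×1, n (λ-bound) ×1, a (λ-bound) ×1, e (λ-bound) ×0
order of uses: n, a, d
typing: well-typed — term : A -> C
ordered: ✗ — unused: c, e — weakening required
linear: ✗ — unused: c, e — weakening required
affine: ✓ — at most one use each (c, d, n, a, e)
relevant: ✗ — unused: c, e — weakening required
unrestricted: ✓ — well-typed at A -> C; no restrictions here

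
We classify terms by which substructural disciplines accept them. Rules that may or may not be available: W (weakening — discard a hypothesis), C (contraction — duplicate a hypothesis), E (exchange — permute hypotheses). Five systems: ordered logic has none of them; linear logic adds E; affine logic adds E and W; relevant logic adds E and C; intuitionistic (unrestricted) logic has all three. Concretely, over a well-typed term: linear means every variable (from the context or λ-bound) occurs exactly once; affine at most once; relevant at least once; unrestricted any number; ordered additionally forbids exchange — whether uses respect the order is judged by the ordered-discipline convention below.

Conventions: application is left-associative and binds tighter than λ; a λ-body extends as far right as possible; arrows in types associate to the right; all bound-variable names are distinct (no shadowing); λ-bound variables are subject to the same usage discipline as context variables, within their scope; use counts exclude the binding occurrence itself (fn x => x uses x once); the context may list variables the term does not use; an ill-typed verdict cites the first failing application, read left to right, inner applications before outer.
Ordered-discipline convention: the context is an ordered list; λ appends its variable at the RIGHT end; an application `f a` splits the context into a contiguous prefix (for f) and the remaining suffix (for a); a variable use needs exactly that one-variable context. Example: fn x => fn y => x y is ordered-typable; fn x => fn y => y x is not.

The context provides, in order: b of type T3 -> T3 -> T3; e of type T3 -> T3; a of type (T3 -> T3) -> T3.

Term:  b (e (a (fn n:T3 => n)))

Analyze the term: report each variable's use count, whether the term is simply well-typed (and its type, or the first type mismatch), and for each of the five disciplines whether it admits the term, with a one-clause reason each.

use counts: b: 1×, e: 1×, a: 1×, n [bound]: 1×
order of uses: b, e, a, n
typing: well-typed — term : T3 -> T3
ordered: ✓, b, e, a, n: once each, no exchange needed
linear: ✓, single use per variable (b, e, a, n)
affine: ✓, b, e, a, n: no repeats, contraction unneeded
relevant: ✓, every one of b, e, a, n appears
unrestricted: ✓, type-checks (T3 -> T3) and nothing is barred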